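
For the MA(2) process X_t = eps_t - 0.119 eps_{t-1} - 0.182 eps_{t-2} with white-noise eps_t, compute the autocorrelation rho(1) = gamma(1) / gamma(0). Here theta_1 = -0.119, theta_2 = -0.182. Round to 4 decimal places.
\rho(1) = -0.0929

For an MA(q) process with theta_0 = 1, the autocovariance is
  gamma(k) = sigma^2 * sum_{i=0..q-k} theta_i * theta_{i+k},
and rho(k) = gamma(k) / gamma(0). Sigma^2 cancels.
  numerator   = (1)*(-0.119) + (-0.119)*(-0.182) = -0.097342.
  denominator = (1)^2 + (-0.119)^2 + (-0.182)^2 = 1.047285.
  rho(1) = -0.097342 / 1.047285 = -0.0929.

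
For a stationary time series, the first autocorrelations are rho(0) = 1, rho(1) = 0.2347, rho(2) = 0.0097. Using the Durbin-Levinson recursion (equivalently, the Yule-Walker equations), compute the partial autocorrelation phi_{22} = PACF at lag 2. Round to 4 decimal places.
\phi_{22} = -0.0480

The PACF at lag k is phi_{kk}, the last component of the solution
to the Yule-Walker system G_k phi = r_k where
  (G_k)_{ij} = rho(|i - j|), (r_k)_i = rho(i), i,j = 1..k.
Equivalently, Durbin-Levinson gives phi_{kk} iteratively:
  phi_{11} = rho(1)
  phi_{kk} = [rho(k) - sum_{j=1..k-1} phi_{k-1,j} rho(k-j)]
            / [1 - sum_{j=1..k-1} phi_{k-1,j} rho(j)],
  phi_{k,j} = phi_{k-1,j} - phi_{kk} phi_{k-1,k-j},  j = 1..k-1.
Step k = 1:
  phi_11 = rho(1) = 0.2347.
Step k = 2:
  phi_22 = [rho(2) - phi_11 rho(1)] / [1 - phi_11 rho(1)] = [0.0097 - (0.2347)(0.2347)] / [1 - (0.2347)(0.2347)]
         = -0.04538409 / 0.94491591 = -0.048.
Therefore phi_{22} = -0.0480.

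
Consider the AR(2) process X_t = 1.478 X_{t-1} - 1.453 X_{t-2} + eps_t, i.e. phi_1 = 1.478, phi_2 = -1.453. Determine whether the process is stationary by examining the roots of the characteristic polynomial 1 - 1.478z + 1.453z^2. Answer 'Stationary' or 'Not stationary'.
\text{Not stationary}

The AR(p) characteristic polynomial is P(z) = 1 - 1.478z + 1.453z^2.
Stationarity requires all roots to lie outside the unit circle, i.e. |z| > 1 for every root.
Set 1 + (-1.478) z + (1.453) z^2 = 0, i.e. a z^2 + b z + c = 0 with a = 1.453, b = -1.478, c = 1.
Discriminant D = b^2 - 4ac = (-1.478)^2 - 4*(1.453)*1 = 2.184484 - (5.812) = -3.627516.
D < 0, so the roots are the complex-conjugate pair z = (-b +/- i sqrt(-D)) / (2a) = 0.5086 +/- 0.6554i.
For a conjugate pair |z|^2 = z * conj(z) = (product of roots) = c/a = 1/(1.453) = 0.688231, so |z| = sqrt(0.688231) = 0.8296 for both roots.
Moduli of all roots: 0.8296, 0.8296.
All moduli strictly greater than 1? No.
Verdict: Not stationary.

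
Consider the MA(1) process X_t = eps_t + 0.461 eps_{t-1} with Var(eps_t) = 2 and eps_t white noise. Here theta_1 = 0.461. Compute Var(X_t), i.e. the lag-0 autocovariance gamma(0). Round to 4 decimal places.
\gamma(0) = 2.4250

For an MA(q) process X_t = eps_t + sum_i theta_i eps_{t-i} with
Var(eps_t) = sigma^2, the variance is
  gamma(0) = sigma^2 * (1 + sum_i theta_i^2).
  sum_i theta_i^2 = (0.461)^2 = 0.212521.
  gamma(0) = 2 * (1 + 0.212521) = 2 * 1.212521 = 2.425042, which rounds to 2.4250.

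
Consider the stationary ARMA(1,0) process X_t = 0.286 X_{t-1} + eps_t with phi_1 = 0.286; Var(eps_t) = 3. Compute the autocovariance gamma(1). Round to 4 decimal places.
\gamma(1) = 0.9344

Multiply the model equation by X_{t-k} and take expectations. With theta_0 = psi_0 = 1 and psi_j the MA(infinity) weights, this gives
  gamma(k) - sum_i phi_i gamma(k-i) = c_k,
  c_k = sigma^2 * sum_{j=k..q} theta_j psi_{j-k}   (c_k = 0 for k > q),
using gamma(-m) = gamma(m).
Pure AR (q = 0): c_0 = sigma^2 = 3, c_k = 0 for k >= 1.
Equations for k = 0 and k = 1 (AR order 1):
  gamma(0) = phi_1 gamma(1) + c_0
  gamma(1) = phi_1 gamma(0) + c_1
Substituting the second into the first: gamma(0) (1 - phi_1^2) = c_0 + phi_1 c_1, so
  gamma(0) = c_0 / (1 - phi_1^2) = 3 / (1 - (0.286)^2) = 3 / 0.918204 = 3.267248.
  gamma(1) = phi_1 gamma(0) = (0.286)(3.267248) = 0.934433.
Therefore gamma(1) = 0.9344 (to 4 decimal places).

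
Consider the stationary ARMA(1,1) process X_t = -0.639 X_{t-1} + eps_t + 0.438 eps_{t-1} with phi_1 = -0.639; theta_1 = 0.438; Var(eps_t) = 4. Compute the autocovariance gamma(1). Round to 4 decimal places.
\gamma(1) = -0.9785

Multiply the model equation by X_{t-k} and take expectations. With theta_0 = psi_0 = 1 and psi_j the MA(infinity) weights, this gives
  gamma(k) - sum_i phi_i gamma(k-i) = c_k,
  c_k = sigma^2 * sum_{j=k..q} theta_j psi_{j-k}   (c_k = 0 for k > q),
using gamma(-m) = gamma(m).
psi-weights needed (psi_j = theta_j + sum_i phi_i psi_{j-i}):
  psi_1 = theta_1 + phi_1 = 0.438 + (-0.639) = -0.201
Right-hand sides:
  c_0 = sigma^2 (1 + theta_1 psi_1) = 4 * (1 + (0.438)(-0.201)) = 4 * 0.911962 = 3.647848
  c_1 = sigma^2 theta_1 = 4 * (0.438) = 1.752
  c_2 = 0
Equations for k = 0 and k = 1 (AR order 1):
  gamma(0) = phi_1 gamma(1) + c_0
  gamma(1) = phi_1 gamma(0) + c_1
Substituting the second into the first: gamma(0) (1 - phi_1^2) = c_0 + phi_1 c_1, so
  gamma(0) = (c_0 + phi_1 c_1) / (1 - phi_1^2) = (3.647848 + (-0.639)(1.752)) / (1 - (-0.639)^2) = 2.52832 / 0.591679 = 4.273128.
  gamma(1) = phi_1 gamma(0) + c_1 = (-0.639)(4.273128) + (1.752) = -0.978529.
Therefore gamma(1) = -0.9785 (to 4 decimal places).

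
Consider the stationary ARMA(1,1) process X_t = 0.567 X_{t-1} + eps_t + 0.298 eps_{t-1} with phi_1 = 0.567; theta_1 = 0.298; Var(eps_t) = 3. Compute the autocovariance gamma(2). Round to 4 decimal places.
\gamma(2) = 2.5349

Multiply the model equation by X_{t-k} and take expectations. With theta_0 = psi_0 = 1 and psi_j the MA(infinity) weights, this gives
  gamma(k) - sum_i phi_i gamma(k-i) = c_k,
  c_k = sigma^2 * sum_{j=k..q} theta_j psi_{j-k}   (c_k = 0 for k > q),
using gamma(-m) = gamma(m).
psi-weights needed (psi_j = theta_j + sum_i phi_i psi_{j-i}):
  psi_1 = theta_1 + phi_1 = 0.298 + (0.567) = 0.865
Right-hand sides:
  c_0 = sigma^2 (1 + theta_1 psi_1) = 3 * (1 + (0.298)(0.865)) = 3 * 1.25777 = 3.77331
  c_1 = sigma^2 theta_1 = 3 * (0.298) = 0.894
  c_2 = 0
Equations for k = 0 and k = 1 (AR order 1):
  gamma(0) = phi_1 gamma(1) + c_0
  gamma(1) = phi_1 gamma(0) + c_1
Substituting the second into the first: gamma(0) (1 - phi_1^2) = c_0 + phi_1 c_1, so
  gamma(0) = (c_0 + phi_1 c_1) / (1 - phi_1^2) = (3.77331 + (0.567)(0.894)) / (1 - (0.567)^2) = 4.280208 / 0.678511 = 6.308237.
  gamma(1) = phi_1 gamma(0) + c_1 = (0.567)(6.308237) + (0.894) = 4.47077.
For k = 2 (> q): gamma(2) = phi_1 gamma(1) = (0.567)(4.47077) = 2.534927.
Therefore gamma(2) = 2.5349 (to 4 decimal places).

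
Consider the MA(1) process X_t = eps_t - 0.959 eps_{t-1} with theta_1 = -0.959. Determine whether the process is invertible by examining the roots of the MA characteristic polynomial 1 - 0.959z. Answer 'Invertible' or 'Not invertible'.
\text{Invertible}

The MA(q) characteristic polynomial is P(z) = 1 - 0.959z.
Invertibility requires all roots to lie outside the unit circle, i.e. |z| > 1 for every root.
This is linear in z: 1 + (-0.959) z = 0  =>  z = -1/(-0.959) = 1.042753,  |z| = 1.042753.
Moduli of all roots: 1.0428.
All moduli strictly greater than 1? Yes.
Verdict: Invertible.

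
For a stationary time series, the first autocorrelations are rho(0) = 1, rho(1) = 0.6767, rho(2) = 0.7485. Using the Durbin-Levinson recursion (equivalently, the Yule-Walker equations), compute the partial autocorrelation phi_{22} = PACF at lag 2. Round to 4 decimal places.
\phi_{22} = 0.5360

The PACF at lag k is phi_{kk}, the last component of the solution
to the Yule-Walker system G_k phi = r_k where
  (G_k)_{ij} = rho(|i - j|), (r_k)_i = rho(i), i,j = 1..k.
Equivalently, Durbin-Levinson gives phi_{kk} iteratively:
  phi_{11} = rho(1)
  phi_{kk} = [rho(k) - sum_{j=1..k-1} phi_{k-1,j} rho(k-j)]
            / [1 - sum_{j=1..k-1} phi_{k-1,j} rho(j)],
  phi_{k,j} = phi_{k-1,j} - phi_{kk} phi_{k-1,k-j},  j = 1..k-1.
Step k = 1:
  phi_11 = rho(1) = 0.6767.
Step k = 2:
  phi_22 = [rho(2) - phi_11 rho(1)] / [1 - phi_11 rho(1)] = [0.7485 - (0.6767)(0.6767)] / [1 - (0.6767)(0.6767)]
         = 0.29057711 / 0.54207711 = 0.536.
Therefore phi_{22} = 0.5360.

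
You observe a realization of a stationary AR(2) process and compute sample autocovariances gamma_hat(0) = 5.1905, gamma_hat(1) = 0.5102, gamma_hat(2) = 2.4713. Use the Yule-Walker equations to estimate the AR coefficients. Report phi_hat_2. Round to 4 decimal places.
\hat\phi_{2} = 0.4710

The Yule-Walker equations for an AR(p) process read, in matrix form,
  Gamma_p phi = r_p,   with   (Gamma_p)_{ij} = gamma(|i - j|),
                       (r_p)_i = gamma(i),   i,j = 1..p.
Substitute the sample gammas (Toeplitz matrix and right-hand side of size 2):
  Gamma_p = [[5.1905, 0.5102], [0.5102, 5.1905]]
  r_p     = [0.5102, 2.4713]
Written out:
  5.1905 phi_1 + 0.5102 phi_2 = 0.5102
  0.5102 phi_1 + 5.1905 phi_2 = 2.4713
Solve by Cramer's rule:
  det = gamma(0)^2 - gamma(1)^2 = (5.1905)^2 - (0.5102)^2 = 26.94129025 - 0.26030404 = 26.68098621
  phi_hat_1 = [gamma(1) gamma(0) - gamma(1) gamma(2)] / det = [(0.5102)(5.1905) - (0.5102)(2.4713)] / 26.68098621 = 1.38733584 / 26.68098621 = 0.052
  phi_hat_2 = [gamma(0) gamma(2) - gamma(1)^2] / det = [(5.1905)(2.4713) - (0.5102)^2] / 26.68098621 = 12.56697861 / 26.68098621 = 0.471
So phi_hat = [0.0520, 0.4710].
Therefore phi_hat_2 = 0.4710.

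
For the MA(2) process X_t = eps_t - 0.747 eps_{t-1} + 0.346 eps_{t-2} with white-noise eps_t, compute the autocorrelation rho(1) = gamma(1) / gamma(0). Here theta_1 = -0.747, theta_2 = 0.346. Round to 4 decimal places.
\rho(1) = -0.5993

For an MA(q) process with theta_0 = 1, the autocovariance is
  gamma(k) = sigma^2 * sum_{i=0..q-k} theta_i * theta_{i+k},
and rho(k) = gamma(k) / gamma(0). Sigma^2 cancels.
  numerator   = (1)*(-0.747) + (-0.747)*(0.346) = -1.005462.
  denominator = (1)^2 + (-0.747)^2 + (0.346)^2 = 1.677725.
  rho(1) = -1.005462 / 1.677725 = -0.5993.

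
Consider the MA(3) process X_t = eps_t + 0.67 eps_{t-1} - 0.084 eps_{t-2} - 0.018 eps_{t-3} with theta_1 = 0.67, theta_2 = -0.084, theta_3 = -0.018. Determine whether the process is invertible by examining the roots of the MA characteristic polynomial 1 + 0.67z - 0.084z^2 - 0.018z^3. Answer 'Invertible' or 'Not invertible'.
\text{Invertible}

The MA(q) characteristic polynomial is P(z) = 1 + 0.67z - 0.084z^2 - 0.018z^3.
Invertibility requires all roots to lie outside the unit circle, i.e. |z| > 1 for every root.
Degree 3: look for a simple real root z0 first, then factor out (1 - z/z0) and solve the remaining quadratic.
Testing z0 = 5: P(5) = 1 + (0.67)(5) + (-0.084)(5)^2 + (-0.018)(5)^3
  = 1 + (3.35) + (-2.1) + (-2.25) = 0.  So z_0 = 5 is a root, |z_0| = 5.
Divide out the factor (1 - 0.2 z) = (1 - z/z0) (since 1/z0 = 0.2):
  P(z) = (1 - 0.2 z)(1 + (0.87) z + (0.09) z^2)
  [check: z-coef 0.87 - (0.2) = 0.67; z^2-coef 0.09 - (0.2)(0.87) = -0.084; z^3-coef -(0.2)(0.09) = -0.018.]
Remaining roots from the quadratic factor 1 + (0.87) z + (0.09) z^2:
  Set 1 + (0.87) z + (0.09) z^2 = 0, i.e. a z^2 + b z + c = 0 with a = 0.09, b = 0.87, c = 1.
  Discriminant D = b^2 - 4ac = (0.87)^2 - 4*(0.09)*1 = 0.7569 - (0.36) = 0.3969.
  D >= 0, so the roots are real: z = (-b +/- sqrt(D)) / (2a) = (-0.87 +/- 0.63) / (0.18).
    z_1 = (-0.87 + 0.63) / (0.18) = -1.3333,   |z_1| = 1.3333.
    z_2 = (-0.87 - 0.63) / (0.18) = -8.3333,   |z_2| = 8.3333.
Moduli of all roots: 5.0000, 1.3333, 8.3333.
All moduli strictly greater than 1? Yes.
Verdict: Invertible.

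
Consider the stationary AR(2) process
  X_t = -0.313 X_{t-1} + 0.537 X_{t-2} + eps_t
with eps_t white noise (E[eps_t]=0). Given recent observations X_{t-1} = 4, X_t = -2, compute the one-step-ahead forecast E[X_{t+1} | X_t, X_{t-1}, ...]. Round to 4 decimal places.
E[X_{t+1} \mid \mathcal F_t] = 2.7740

For an AR(p) model X_t = c + sum_i phi_i X_{t-i} + eps_t, the
one-step-ahead conditional mean is
  E[X_{t+1} | X_t, ...] = c + sum_i phi_i X_{t+1-i}.
Substitute known values:
  E[X_{t+1} | ...] = (-0.313) * (-2) + (0.537) * (4)
                   = 2.7740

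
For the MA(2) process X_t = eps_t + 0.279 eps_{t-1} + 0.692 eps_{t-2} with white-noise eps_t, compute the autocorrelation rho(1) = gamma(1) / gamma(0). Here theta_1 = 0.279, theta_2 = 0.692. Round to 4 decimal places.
\rho(1) = 0.3032

For an MA(q) process with theta_0 = 1, the autocovariance is
  gamma(k) = sigma^2 * sum_{i=0..q-k} theta_i * theta_{i+k},
and rho(k) = gamma(k) / gamma(0). Sigma^2 cancels.
  numerator   = (1)*(0.279) + (0.279)*(0.692) = 0.472068.
  denominator = (1)^2 + (0.279)^2 + (0.692)^2 = 1.556705.
  rho(1) = 0.472068 / 1.556705 = 0.3032.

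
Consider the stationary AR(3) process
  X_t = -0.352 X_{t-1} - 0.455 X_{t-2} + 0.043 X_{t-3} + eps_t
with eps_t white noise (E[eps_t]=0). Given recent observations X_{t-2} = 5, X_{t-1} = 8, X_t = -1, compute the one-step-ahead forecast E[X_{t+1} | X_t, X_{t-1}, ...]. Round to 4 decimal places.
E[X_{t+1} \mid \mathcal F_t] = -3.0730

For an AR(p) model X_t = c + sum_i phi_i X_{t-i} + eps_t, the
one-step-ahead conditional mean is
  E[X_{t+1} | X_t, ...] = c + sum_i phi_i X_{t+1-i}.
Substitute known values:
  E[X_{t+1} | ...] = (-0.352) * (-1) + (-0.455) * (8) + (0.043) * (5)
                   = -3.0730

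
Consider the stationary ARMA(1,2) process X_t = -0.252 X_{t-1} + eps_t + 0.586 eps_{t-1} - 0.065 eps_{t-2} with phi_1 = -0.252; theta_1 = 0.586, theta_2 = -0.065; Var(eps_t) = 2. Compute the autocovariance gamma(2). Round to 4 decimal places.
\gamma(2) = -0.2702

Multiply the model equation by X_{t-k} and take expectations. With theta_0 = psi_0 = 1 and psi_j the MA(infinity) weights, this gives
  gamma(k) - sum_i phi_i gamma(k-i) = c_k,
  c_k = sigma^2 * sum_{j=k..q} theta_j psi_{j-k}   (c_k = 0 for k > q),
using gamma(-m) = gamma(m).
psi-weights needed (psi_j = theta_j + sum_i phi_i psi_{j-i}):
  psi_1 = theta_1 + phi_1 = 0.586 + (-0.252) = 0.334
  psi_2 = theta_2 + phi_1 psi_1 = -0.065 + (-0.252)(0.334) = -0.149168
Right-hand sides:
  c_0 = sigma^2 (1 + theta_1 psi_1 + theta_2 psi_2) = 2 * (1 + (0.586)(0.334) + (-0.065)(-0.149168)) = 2 * 1.20542 = 2.41084
  c_1 = sigma^2 (theta_1 + theta_2 psi_1) = 2 * (0.586 + (-0.065)(0.334)) = 1.12858
  c_2 = sigma^2 theta_2 = 2 * (-0.065) = -0.13
Equations for k = 0 and k = 1 (AR order 1):
  gamma(0) = phi_1 gamma(1) + c_0
  gamma(1) = phi_1 gamma(0) + c_1
Substituting the second into the first: gamma(0) (1 - phi_1^2) = c_0 + phi_1 c_1, so
  gamma(0) = (c_0 + phi_1 c_1) / (1 - phi_1^2) = (2.41084 + (-0.252)(1.12858)) / (1 - (-0.252)^2) = 2.126438 / 0.936496 = 2.270632.
  gamma(1) = phi_1 gamma(0) + c_1 = (-0.252)(2.270632) + (1.12858) = 0.556381.
For k = 2: gamma(2) = phi_1 gamma(1) + c_2
  = (-0.252)(0.556381) + (-0.13) = -0.270208.
Therefore gamma(2) = -0.2702 (to 4 decimal places).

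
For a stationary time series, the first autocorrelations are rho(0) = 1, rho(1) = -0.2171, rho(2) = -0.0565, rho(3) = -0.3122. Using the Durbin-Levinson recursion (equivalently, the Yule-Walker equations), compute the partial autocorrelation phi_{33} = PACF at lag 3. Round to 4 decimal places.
\phi_{33} = -0.3711

The PACF at lag k is phi_{kk}, the last component of the solution
to the Yule-Walker system G_k phi = r_k where
  (G_k)_{ij} = rho(|i - j|), (r_k)_i = rho(i), i,j = 1..k.
Equivalently, Durbin-Levinson gives phi_{kk} iteratively:
  phi_{11} = rho(1)
  phi_{kk} = [rho(k) - sum_{j=1..k-1} phi_{k-1,j} rho(k-j)]
            / [1 - sum_{j=1..k-1} phi_{k-1,j} rho(j)],
  phi_{k,j} = phi_{k-1,j} - phi_{kk} phi_{k-1,k-j},  j = 1..k-1.
Step k = 1:
  phi_11 = rho(1) = -0.2171.
Step k = 2:
  phi_22 = [rho(2) - phi_11 rho(1)] / [1 - phi_11 rho(1)] = [-0.0565 - (-0.2171)(-0.2171)] / [1 - (-0.2171)(-0.2171)]
         = -0.10363241 / 0.95286759 = -0.108758.
  Update: phi_21 = phi_11 - phi_22 phi_11 = -0.2171 - (-0.108758)(-0.2171) = -0.240711.
Step k = 3:
  phi_33 = [rho(3) - phi_21 rho(2) - phi_22 rho(1)] / [1 - phi_21 rho(1) - phi_22 rho(2)]
    numerator   = -0.3122 - (-0.240711)(-0.0565) - (-0.108758)(-0.2171) = -0.34941166
    denominator = 1 - (-0.240711)(-0.2171) - (-0.108758)(-0.0565) = 0.94159669
  phi_33 = -0.34941166 / 0.94159669 = -0.3711.
Therefore phi_{33} = -0.3711.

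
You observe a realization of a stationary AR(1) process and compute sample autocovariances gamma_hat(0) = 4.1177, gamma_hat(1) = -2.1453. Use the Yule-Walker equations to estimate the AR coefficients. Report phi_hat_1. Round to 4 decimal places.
\hat\phi_{1} = -0.5210

The Yule-Walker equations for an AR(p) process read, in matrix form,
  Gamma_p phi = r_p,   with   (Gamma_p)_{ij} = gamma(|i - j|),
                       (r_p)_i = gamma(i),   i,j = 1..p.
Substitute the sample gammas (Toeplitz matrix and right-hand side of size 1):
  Gamma_p = [[4.1177]]
  r_p     = [-2.1453]
With p = 1 this is the single equation gamma(0) phi_1 = gamma(1):
  phi_hat_1 = gamma(1) / gamma(0) = -2.1453 / 4.1177 = -0.5210.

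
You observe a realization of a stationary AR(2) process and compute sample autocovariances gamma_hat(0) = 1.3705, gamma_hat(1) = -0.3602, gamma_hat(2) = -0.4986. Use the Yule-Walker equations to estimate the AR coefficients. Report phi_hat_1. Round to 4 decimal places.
\hat\phi_{1} = -0.3850

The Yule-Walker equations for an AR(p) process read, in matrix form,
  Gamma_p phi = r_p,   with   (Gamma_p)_{ij} = gamma(|i - j|),
                       (r_p)_i = gamma(i),   i,j = 1..p.
Substitute the sample gammas (Toeplitz matrix and right-hand side of size 2):
  Gamma_p = [[1.3705, -0.3602], [-0.3602, 1.3705]]
  r_p     = [-0.3602, -0.4986]
Written out:
  1.3705 phi_1 - 0.3602 phi_2 = -0.3602
  -0.3602 phi_1 + 1.3705 phi_2 = -0.4986
Solve by Cramer's rule:
  det = gamma(0)^2 - gamma(1)^2 = (1.3705)^2 - (-0.3602)^2 = 1.87827025 - 0.12974404 = 1.74852621
  phi_hat_1 = [gamma(1) gamma(0) - gamma(1) gamma(2)] / det = [(-0.3602)(1.3705) - (-0.3602)(-0.4986)] / 1.74852621 = -0.67324982 / 1.74852621 = -0.385
  phi_hat_2 = [gamma(0) gamma(2) - gamma(1)^2] / det = [(1.3705)(-0.4986) - (-0.3602)^2] / 1.74852621 = -0.81307534 / 1.74852621 = -0.465
So phi_hat = [-0.3850, -0.4650].
Therefore phi_hat_1 = -0.3850.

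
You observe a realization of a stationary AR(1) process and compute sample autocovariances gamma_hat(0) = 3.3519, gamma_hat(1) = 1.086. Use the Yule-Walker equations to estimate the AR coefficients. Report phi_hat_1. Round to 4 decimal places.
\hat\phi_{1} = 0.3240

The Yule-Walker equations for an AR(p) process read, in matrix form,
  Gamma_p phi = r_p,   with   (Gamma_p)_{ij} = gamma(|i - j|),
                       (r_p)_i = gamma(i),   i,j = 1..p.
Substitute the sample gammas (Toeplitz matrix and right-hand side of size 1):
  Gamma_p = [[3.3519]]
  r_p     = [1.086]
With p = 1 this is the single equation gamma(0) phi_1 = gamma(1):
  phi_hat_1 = gamma(1) / gamma(0) = 1.086 / 3.3519 = 0.3240.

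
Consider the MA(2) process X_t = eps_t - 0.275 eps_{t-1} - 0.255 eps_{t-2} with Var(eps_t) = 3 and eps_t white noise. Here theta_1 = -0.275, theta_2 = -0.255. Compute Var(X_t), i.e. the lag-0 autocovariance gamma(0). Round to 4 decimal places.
\gamma(0) = 3.4220

For an MA(q) process X_t = eps_t + sum_i theta_i eps_{t-i} with
Var(eps_t) = sigma^2, the variance is
  gamma(0) = sigma^2 * (1 + sum_i theta_i^2).
  sum_i theta_i^2 = (-0.275)^2 + (-0.255)^2 = 0.075625 + 0.065025 = 0.14065.
  gamma(0) = 3 * (1 + 0.14065) = 3 * 1.14065 = 3.42195, which rounds to 3.4220.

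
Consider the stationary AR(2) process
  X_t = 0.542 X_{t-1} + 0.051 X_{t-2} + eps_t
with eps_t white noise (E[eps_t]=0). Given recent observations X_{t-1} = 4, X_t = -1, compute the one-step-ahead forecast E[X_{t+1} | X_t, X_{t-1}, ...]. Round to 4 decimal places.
E[X_{t+1} \mid \mathcal F_t] = -0.3380

For an AR(p) model X_t = c + sum_i phi_i X_{t-i} + eps_t, the
one-step-ahead conditional mean is
  E[X_{t+1} | X_t, ...] = c + sum_i phi_i X_{t+1-i}.
Substitute known values:
  E[X_{t+1} | ...] = (0.542) * (-1) + (0.051) * (4)
                   = -0.3380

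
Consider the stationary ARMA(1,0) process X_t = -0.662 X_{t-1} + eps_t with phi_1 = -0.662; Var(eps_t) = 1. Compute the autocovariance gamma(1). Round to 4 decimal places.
\gamma(1) = -1.1784

Multiply the model equation by X_{t-k} and take expectations. With theta_0 = psi_0 = 1 and psi_j the MA(infinity) weights, this gives
  gamma(k) - sum_i phi_i gamma(k-i) = c_k,
  c_k = sigma^2 * sum_{j=k..q} theta_j psi_{j-k}   (c_k = 0 for k > q),
using gamma(-m) = gamma(m).
Pure AR (q = 0): c_0 = sigma^2 = 1, c_k = 0 for k >= 1.
Equations for k = 0 and k = 1 (AR order 1):
  gamma(0) = phi_1 gamma(1) + c_0
  gamma(1) = phi_1 gamma(0) + c_1
Substituting the second into the first: gamma(0) (1 - phi_1^2) = c_0 + phi_1 c_1, so
  gamma(0) = c_0 / (1 - phi_1^2) = 1 / (1 - (-0.662)^2) = 1 / 0.561756 = 1.780132.
  gamma(1) = phi_1 gamma(0) = (-0.662)(1.780132) = -1.178448.
Therefore gamma(1) = -1.1784 (to 4 decimal places).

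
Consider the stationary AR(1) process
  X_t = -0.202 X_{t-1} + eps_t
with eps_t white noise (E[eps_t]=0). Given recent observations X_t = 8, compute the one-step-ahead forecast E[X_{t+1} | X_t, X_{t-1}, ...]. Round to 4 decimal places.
E[X_{t+1} \mid \mathcal F_t] = -1.6160

For an AR(p) model X_t = c + sum_i phi_i X_{t-i} + eps_t, the
one-step-ahead conditional mean is
  E[X_{t+1} | X_t, ...] = c + sum_i phi_i X_{t+1-i}.
Substitute known values:
  E[X_{t+1} | ...] = (-0.202) * (8)
                   = -1.6160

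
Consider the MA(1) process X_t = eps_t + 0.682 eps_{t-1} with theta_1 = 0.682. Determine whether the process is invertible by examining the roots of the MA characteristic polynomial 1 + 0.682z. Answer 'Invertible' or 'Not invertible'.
\text{Invertible}

The MA(q) characteristic polynomial is P(z) = 1 + 0.682z.
Invertibility requires all roots to lie outside the unit circle, i.e. |z| > 1 for every root.
This is linear in z: 1 + (0.682) z = 0  =>  z = -1/(0.682) = -1.466276,  |z| = 1.466276.
Moduli of all roots: 1.4663.
All moduli strictly greater than 1? Yes.
Verdict: Invertible.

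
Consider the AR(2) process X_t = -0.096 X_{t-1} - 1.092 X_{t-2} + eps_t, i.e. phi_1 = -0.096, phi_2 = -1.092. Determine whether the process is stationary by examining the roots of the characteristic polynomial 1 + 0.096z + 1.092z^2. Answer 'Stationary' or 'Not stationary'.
\text{Not stationary}

The AR(p) characteristic polynomial is P(z) = 1 + 0.096z + 1.092z^2.
Stationarity requires all roots to lie outside the unit circle, i.e. |z| > 1 for every root.
Set 1 + (0.096) z + (1.092) z^2 = 0, i.e. a z^2 + b z + c = 0 with a = 1.092, b = 0.096, c = 1.
Discriminant D = b^2 - 4ac = (0.096)^2 - 4*(1.092)*1 = 0.009216 - (4.368) = -4.358784.
D < 0, so the roots are the complex-conjugate pair z = (-b +/- i sqrt(-D)) / (2a) = -0.044 +/- 0.9559i.
For a conjugate pair |z|^2 = z * conj(z) = (product of roots) = c/a = 1/(1.092) = 0.915751, so |z| = sqrt(0.915751) = 0.9569 for both roots.
Moduli of all roots: 0.9569, 0.9569.
All moduli strictly greater than 1? No.
Verdict: Not stationary.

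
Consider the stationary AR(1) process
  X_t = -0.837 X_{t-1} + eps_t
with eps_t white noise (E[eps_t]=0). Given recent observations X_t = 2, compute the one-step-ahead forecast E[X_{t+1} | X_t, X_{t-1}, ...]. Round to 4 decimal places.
E[X_{t+1} \mid \mathcal F_t] = -1.6740

For an AR(p) model X_t = c + sum_i phi_i X_{t-i} + eps_t, the
one-step-ahead conditional mean is
  E[X_{t+1} | X_t, ...] = c + sum_i phi_i X_{t+1-i}.
Substitute known values:
  E[X_{t+1} | ...] = (-0.837) * (2)
                   = -1.6740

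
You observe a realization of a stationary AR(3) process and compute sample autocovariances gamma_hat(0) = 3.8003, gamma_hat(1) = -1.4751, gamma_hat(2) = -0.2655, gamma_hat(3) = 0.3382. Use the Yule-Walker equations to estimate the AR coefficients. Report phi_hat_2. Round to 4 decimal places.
\hat\phi_{2} = -0.2880

The Yule-Walker equations for an AR(p) process read, in matrix form,
  Gamma_p phi = r_p,   with   (Gamma_p)_{ij} = gamma(|i - j|),
                       (r_p)_i = gamma(i),   i,j = 1..p.
Substitute the sample gammas (Toeplitz matrix and right-hand side of size 3):
  Gamma_p = [[3.8003, -1.4751, -0.2655], [-1.4751, 3.8003, -1.4751], [-0.2655, -1.4751, 3.8003]]
  r_p     = [-1.4751, -0.2655, 0.3382]
Written out (R1..R3):
  (R1) 3.8003 phi_1 - 1.4751 phi_2 - 0.2655 phi_3 = -1.4751
  (R2) -1.4751 phi_1 + 3.8003 phi_2 - 1.4751 phi_3 = -0.2655
  (R3) -0.2655 phi_1 - 1.4751 phi_2 + 3.8003 phi_3 = 0.3382
Gaussian elimination:
  R2 <- R2 - (-1.4751/3.8003) R1 = R2 - (-0.388154) R1:  3.227735 phi_2 - 1.578155 phi_3 = -0.838065
  R3 <- R3 - (-0.2655/3.8003) R1 = R3 - (-0.069863) R1:  -1.578155 phi_2 + 3.781751 phi_3 = 0.235145
  R3 <- R3 - (-1.578155/3.227735) R2 = R3 - (-0.488936) R2:  3.010135 phi_3 = -0.174615
Back-substitution:
  phi_hat_3 = -0.174615 / 3.010135 = -0.058009
  phi_hat_2 = (-0.838065 - (-1.578155)(-0.058009)) / 3.227735 = -0.288008
  phi_hat_1 = (-1.4751 - (-1.4751)(-0.288008) - (-0.2655)(-0.058009)) / 3.8003 = -0.503997
So phi_hat = [-0.5040, -0.2880, -0.0580].
Therefore phi_hat_2 = -0.2880.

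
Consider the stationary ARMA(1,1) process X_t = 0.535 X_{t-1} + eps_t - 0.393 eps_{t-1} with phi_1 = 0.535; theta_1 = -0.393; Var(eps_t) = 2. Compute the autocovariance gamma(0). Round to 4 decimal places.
\gamma(0) = 2.0565

Multiply the model equation by X_{t-k} and take expectations. With theta_0 = psi_0 = 1 and psi_j the MA(infinity) weights, this gives
  gamma(k) - sum_i phi_i gamma(k-i) = c_k,
  c_k = sigma^2 * sum_{j=k..q} theta_j psi_{j-k}   (c_k = 0 for k > q),
using gamma(-m) = gamma(m).
psi-weights needed (psi_j = theta_j + sum_i phi_i psi_{j-i}):
  psi_1 = theta_1 + phi_1 = -0.393 + (0.535) = 0.142
Right-hand sides:
  c_0 = sigma^2 (1 + theta_1 psi_1) = 2 * (1 + (-0.393)(0.142)) = 2 * 0.944194 = 1.888388
  c_1 = sigma^2 theta_1 = 2 * (-0.393) = -0.786
  c_2 = 0
Equations for k = 0 and k = 1 (AR order 1):
  gamma(0) = phi_1 gamma(1) + c_0
  gamma(1) = phi_1 gamma(0) + c_1
Substituting the second into the first: gamma(0) (1 - phi_1^2) = c_0 + phi_1 c_1, so
  gamma(0) = (c_0 + phi_1 c_1) / (1 - phi_1^2) = (1.888388 + (0.535)(-0.786)) / (1 - (0.535)^2) = 1.467878 / 0.713775 = 2.0565.
Therefore gamma(0) = 2.0565 (to 4 decimal places).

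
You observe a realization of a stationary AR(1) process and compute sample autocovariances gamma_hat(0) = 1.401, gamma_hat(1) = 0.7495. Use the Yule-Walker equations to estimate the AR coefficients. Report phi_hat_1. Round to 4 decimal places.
\hat\phi_{1} = 0.5350

The Yule-Walker equations for an AR(p) process read, in matrix form,
  Gamma_p phi = r_p,   with   (Gamma_p)_{ij} = gamma(|i - j|),
                       (r_p)_i = gamma(i),   i,j = 1..p.
Substitute the sample gammas (Toeplitz matrix and right-hand side of size 1):
  Gamma_p = [[1.401]]
  r_p     = [0.7495]
With p = 1 this is the single equation gamma(0) phi_1 = gamma(1):
  phi_hat_1 = gamma(1) / gamma(0) = 0.7495 / 1.401 = 0.5350.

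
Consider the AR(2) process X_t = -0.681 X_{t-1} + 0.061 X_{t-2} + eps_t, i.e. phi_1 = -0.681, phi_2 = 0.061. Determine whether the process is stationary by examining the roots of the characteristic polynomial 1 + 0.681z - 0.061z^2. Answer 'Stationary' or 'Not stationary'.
\text{Stationary}

The AR(p) characteristic polynomial is P(z) = 1 + 0.681z - 0.061z^2.
Stationarity requires all roots to lie outside the unit circle, i.e. |z| > 1 for every root.
Set 1 + (0.681) z + (-0.061) z^2 = 0, i.e. a z^2 + b z + c = 0 with a = -0.061, b = 0.681, c = 1.
Discriminant D = b^2 - 4ac = (0.681)^2 - 4*(-0.061)*1 = 0.463761 - (-0.244) = 0.707761.
D >= 0, so the roots are real: z = (-b +/- sqrt(D)) / (2a) = (-0.681 +/- 0.841285) / (-0.122).
  z_1 = (-0.681 + 0.841285) / (-0.122) = -1.3138,   |z_1| = 1.3138.
  z_2 = (-0.681 - 0.841285) / (-0.122) = 12.4777,   |z_2| = 12.4777.
Moduli of all roots: 1.3138, 12.4777.
All moduli strictly greater than 1? Yes.
Verdict: Stationary.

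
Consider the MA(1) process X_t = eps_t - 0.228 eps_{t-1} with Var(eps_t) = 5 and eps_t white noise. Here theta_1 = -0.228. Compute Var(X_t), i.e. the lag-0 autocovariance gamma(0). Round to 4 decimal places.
\gamma(0) = 5.2599

For an MA(q) process X_t = eps_t + sum_i theta_i eps_{t-i} with
Var(eps_t) = sigma^2, the variance is
  gamma(0) = sigma^2 * (1 + sum_i theta_i^2).
  sum_i theta_i^2 = (-0.228)^2 = 0.051984.
  gamma(0) = 5 * (1 + 0.051984) = 5 * 1.051984 = 5.25992, which rounds to 5.2599.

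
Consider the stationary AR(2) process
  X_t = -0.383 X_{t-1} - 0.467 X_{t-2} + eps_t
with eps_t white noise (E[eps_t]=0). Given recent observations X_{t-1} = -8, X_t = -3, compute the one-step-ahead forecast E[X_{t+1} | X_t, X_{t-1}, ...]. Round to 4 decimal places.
E[X_{t+1} \mid \mathcal F_t] = 4.8850

For an AR(p) model X_t = c + sum_i phi_i X_{t-i} + eps_t, the
one-step-ahead conditional mean is
  E[X_{t+1} | X_t, ...] = c + sum_i phi_i X_{t+1-i}.
Substitute known values:
  E[X_{t+1} | ...] = (-0.383) * (-3) + (-0.467) * (-8)
                   = 4.8850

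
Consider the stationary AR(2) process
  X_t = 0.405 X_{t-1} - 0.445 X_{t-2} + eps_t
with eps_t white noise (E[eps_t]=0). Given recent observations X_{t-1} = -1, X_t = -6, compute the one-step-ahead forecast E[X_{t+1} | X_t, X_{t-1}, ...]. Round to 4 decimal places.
E[X_{t+1} \mid \mathcal F_t] = -1.9850

For an AR(p) model X_t = c + sum_i phi_i X_{t-i} + eps_t, the
one-step-ahead conditional mean is
  E[X_{t+1} | X_t, ...] = c + sum_i phi_i X_{t+1-i}.
Substitute known values:
  E[X_{t+1} | ...] = (0.405) * (-6) + (-0.445) * (-1)
                   = -1.9850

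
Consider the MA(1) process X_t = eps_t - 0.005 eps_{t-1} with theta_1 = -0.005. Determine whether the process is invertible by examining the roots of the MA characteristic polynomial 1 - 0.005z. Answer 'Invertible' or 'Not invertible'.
\text{Invertible}

The MA(q) characteristic polynomial is P(z) = 1 - 0.005z.
Invertibility requires all roots to lie outside the unit circle, i.e. |z| > 1 for every root.
This is linear in z: 1 + (-0.005) z = 0  =>  z = -1/(-0.005) = 200,  |z| = 200.
Moduli of all roots: 200.0000.
All moduli strictly greater than 1? Yes.
Verdict: Invertible.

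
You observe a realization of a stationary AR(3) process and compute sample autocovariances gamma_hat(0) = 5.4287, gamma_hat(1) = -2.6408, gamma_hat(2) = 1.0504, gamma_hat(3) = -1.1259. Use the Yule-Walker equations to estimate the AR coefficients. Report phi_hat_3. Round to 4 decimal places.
\hat\phi_{3} = -0.1780

The Yule-Walker equations for an AR(p) process read, in matrix form,
  Gamma_p phi = r_p,   with   (Gamma_p)_{ij} = gamma(|i - j|),
                       (r_p)_i = gamma(i),   i,j = 1..p.
Substitute the sample gammas (Toeplitz matrix and right-hand side of size 3):
  Gamma_p = [[5.4287, -2.6408, 1.0504], [-2.6408, 5.4287, -2.6408], [1.0504, -2.6408, 5.4287]]
  r_p     = [-2.6408, 1.0504, -1.1259]
Written out (R1..R3):
  (R1) 5.4287 phi_1 - 2.6408 phi_2 + 1.0504 phi_3 = -2.6408
  (R2) -2.6408 phi_1 + 5.4287 phi_2 - 2.6408 phi_3 = 1.0504
  (R3) 1.0504 phi_1 - 2.6408 phi_2 + 5.4287 phi_3 = -1.1259
Gaussian elimination:
  R2 <- R2 - (-2.6408/5.4287) R1 = R2 - (-0.486452) R1:  4.144079 phi_2 - 2.129831 phi_3 = -0.234221
  R3 <- R3 - (1.0504/5.4287) R1 = R3 - (0.19349) R1:  -2.129831 phi_2 + 5.225458 phi_3 = -0.614931
  R3 <- R3 - (-2.129831/4.144079) R2 = R3 - (-0.513946) R2:  4.13084 phi_3 = -0.735308
Back-substitution:
  phi_hat_3 = -0.735308 / 4.13084 = -0.178005
  phi_hat_2 = (-0.234221 - (-2.129831)(-0.178005)) / 4.144079 = -0.148004
  phi_hat_1 = (-2.6408 - (-2.6408)(-0.148004) - (1.0504)(-0.178005)) / 5.4287 = -0.524006
So phi_hat = [-0.5240, -0.1480, -0.1780].
Therefore phi_hat_3 = -0.1780.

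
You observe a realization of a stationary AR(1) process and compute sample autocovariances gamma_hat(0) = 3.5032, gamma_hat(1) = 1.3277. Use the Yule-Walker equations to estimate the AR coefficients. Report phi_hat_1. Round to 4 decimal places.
\hat\phi_{1} = 0.3790

The Yule-Walker equations for an AR(p) process read, in matrix form,
  Gamma_p phi = r_p,   with   (Gamma_p)_{ij} = gamma(|i - j|),
                       (r_p)_i = gamma(i),   i,j = 1..p.
Substitute the sample gammas (Toeplitz matrix and right-hand side of size 1):
  Gamma_p = [[3.5032]]
  r_p     = [1.3277]
With p = 1 this is the single equation gamma(0) phi_1 = gamma(1):
  phi_hat_1 = gamma(1) / gamma(0) = 1.3277 / 3.5032 = 0.3790.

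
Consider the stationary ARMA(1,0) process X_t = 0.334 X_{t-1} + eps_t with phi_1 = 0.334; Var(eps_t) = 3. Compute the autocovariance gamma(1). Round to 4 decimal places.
\gamma(1) = 1.1278

Multiply the model equation by X_{t-k} and take expectations. With theta_0 = psi_0 = 1 and psi_j the MA(infinity) weights, this gives
  gamma(k) - sum_i phi_i gamma(k-i) = c_k,
  c_k = sigma^2 * sum_{j=k..q} theta_j psi_{j-k}   (c_k = 0 for k > q),
using gamma(-m) = gamma(m).
Pure AR (q = 0): c_0 = sigma^2 = 3, c_k = 0 for k >= 1.
Equations for k = 0 and k = 1 (AR order 1):
  gamma(0) = phi_1 gamma(1) + c_0
  gamma(1) = phi_1 gamma(0) + c_1
Substituting the second into the first: gamma(0) (1 - phi_1^2) = c_0 + phi_1 c_1, so
  gamma(0) = c_0 / (1 - phi_1^2) = 3 / (1 - (0.334)^2) = 3 / 0.888444 = 3.37669.
  gamma(1) = phi_1 gamma(0) = (0.334)(3.37669) = 1.127814.
Therefore gamma(1) = 1.1278 (to 4 decimal places).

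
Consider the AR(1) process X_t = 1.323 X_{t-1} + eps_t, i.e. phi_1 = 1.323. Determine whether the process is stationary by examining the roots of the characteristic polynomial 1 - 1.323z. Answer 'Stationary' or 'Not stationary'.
\text{Not stationary}

The AR(p) characteristic polynomial is P(z) = 1 - 1.323z.
Stationarity requires all roots to lie outside the unit circle, i.e. |z| > 1 for every root.
This is linear in z: 1 + (-1.323) z = 0  =>  z = -1/(-1.323) = 0.755858,  |z| = 0.755858.
Moduli of all roots: 0.7559.
All moduli strictly greater than 1? No.
Verdict: Not stationary.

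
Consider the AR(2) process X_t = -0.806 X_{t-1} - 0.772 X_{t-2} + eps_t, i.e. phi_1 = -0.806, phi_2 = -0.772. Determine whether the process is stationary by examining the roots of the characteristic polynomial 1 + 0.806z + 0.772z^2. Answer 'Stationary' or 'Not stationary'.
\text{Stationary}

The AR(p) characteristic polynomial is P(z) = 1 + 0.806z + 0.772z^2.
Stationarity requires all roots to lie outside the unit circle, i.e. |z| > 1 for every root.
Set 1 + (0.806) z + (0.772) z^2 = 0, i.e. a z^2 + b z + c = 0 with a = 0.772, b = 0.806, c = 1.
Discriminant D = b^2 - 4ac = (0.806)^2 - 4*(0.772)*1 = 0.649636 - (3.088) = -2.438364.
D < 0, so the roots are the complex-conjugate pair z = (-b +/- i sqrt(-D)) / (2a) = -0.522 +/- 1.0114i.
For a conjugate pair |z|^2 = z * conj(z) = (product of roots) = c/a = 1/(0.772) = 1.295337, so |z| = sqrt(1.295337) = 1.1381 for both roots.
Moduli of all roots: 1.1381, 1.1381.
All moduli strictly greater than 1? Yes.
Verdict: Stationary.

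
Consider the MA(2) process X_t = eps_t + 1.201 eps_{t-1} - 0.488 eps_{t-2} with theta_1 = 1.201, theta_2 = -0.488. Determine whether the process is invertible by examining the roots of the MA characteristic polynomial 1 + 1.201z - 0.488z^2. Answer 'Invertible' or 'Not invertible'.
\text{Not invertible}

The MA(q) characteristic polynomial is P(z) = 1 + 1.201z - 0.488z^2.
Invertibility requires all roots to lie outside the unit circle, i.e. |z| > 1 for every root.
Set 1 + (1.201) z + (-0.488) z^2 = 0, i.e. a z^2 + b z + c = 0 with a = -0.488, b = 1.201, c = 1.
Discriminant D = b^2 - 4ac = (1.201)^2 - 4*(-0.488)*1 = 1.442401 - (-1.952) = 3.394401.
D >= 0, so the roots are real: z = (-b +/- sqrt(D)) / (2a) = (-1.201 +/- 1.84239) / (-0.976).
  z_1 = (-1.201 + 1.84239) / (-0.976) = -0.6572,   |z_1| = 0.6572.
  z_2 = (-1.201 - 1.84239) / (-0.976) = 3.1182,   |z_2| = 3.1182.
Moduli of all roots: 0.6572, 3.1182.
All moduli strictly greater than 1? No.
Verdict: Not invertible.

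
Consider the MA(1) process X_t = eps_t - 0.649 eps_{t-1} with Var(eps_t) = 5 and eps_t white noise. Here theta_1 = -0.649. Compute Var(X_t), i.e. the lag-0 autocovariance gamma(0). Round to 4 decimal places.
\gamma(0) = 7.1060

For an MA(q) process X_t = eps_t + sum_i theta_i eps_{t-i} with
Var(eps_t) = sigma^2, the variance is
  gamma(0) = sigma^2 * (1 + sum_i theta_i^2).
  sum_i theta_i^2 = (-0.649)^2 = 0.421201.
  gamma(0) = 5 * (1 + 0.421201) = 5 * 1.421201 = 7.106005, which rounds to 7.1060.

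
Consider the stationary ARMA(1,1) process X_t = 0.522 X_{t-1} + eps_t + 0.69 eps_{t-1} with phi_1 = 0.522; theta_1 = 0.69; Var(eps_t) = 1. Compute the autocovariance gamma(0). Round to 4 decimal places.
\gamma(0) = 3.0191

Multiply the model equation by X_{t-k} and take expectations. With theta_0 = psi_0 = 1 and psi_j the MA(infinity) weights, this gives
  gamma(k) - sum_i phi_i gamma(k-i) = c_k,
  c_k = sigma^2 * sum_{j=k..q} theta_j psi_{j-k}   (c_k = 0 for k > q),
using gamma(-m) = gamma(m).
psi-weights needed (psi_j = theta_j + sum_i phi_i psi_{j-i}):
  psi_1 = theta_1 + phi_1 = 0.69 + (0.522) = 1.212
Right-hand sides:
  c_0 = sigma^2 (1 + theta_1 psi_1) = 1 * (1 + (0.69)(1.212)) = 1 * 1.83628 = 1.83628
  c_1 = sigma^2 theta_1 = 1 * (0.69) = 0.69
  c_2 = 0
Equations for k = 0 and k = 1 (AR order 1):
  gamma(0) = phi_1 gamma(1) + c_0
  gamma(1) = phi_1 gamma(0) + c_1
Substituting the second into the first: gamma(0) (1 - phi_1^2) = c_0 + phi_1 c_1, so
  gamma(0) = (c_0 + phi_1 c_1) / (1 - phi_1^2) = (1.83628 + (0.522)(0.69)) / (1 - (0.522)^2) = 2.19646 / 0.727516 = 3.019123.
Therefore gamma(0) = 3.0191 (to 4 decimal places).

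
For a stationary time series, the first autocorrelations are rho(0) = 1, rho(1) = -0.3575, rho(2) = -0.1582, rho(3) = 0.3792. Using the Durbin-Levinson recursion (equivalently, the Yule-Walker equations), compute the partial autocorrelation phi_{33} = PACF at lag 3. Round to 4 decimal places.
\phi_{33} = 0.2401

The PACF at lag k is phi_{kk}, the last component of the solution
to the Yule-Walker system G_k phi = r_k where
  (G_k)_{ij} = rho(|i - j|), (r_k)_i = rho(i), i,j = 1..k.
Equivalently, Durbin-Levinson gives phi_{kk} iteratively:
  phi_{11} = rho(1)
  phi_{kk} = [rho(k) - sum_{j=1..k-1} phi_{k-1,j} rho(k-j)]
            / [1 - sum_{j=1..k-1} phi_{k-1,j} rho(j)],
  phi_{k,j} = phi_{k-1,j} - phi_{kk} phi_{k-1,k-j},  j = 1..k-1.
Step k = 1:
  phi_11 = rho(1) = -0.3575.
Step k = 2:
  phi_22 = [rho(2) - phi_11 rho(1)] / [1 - phi_11 rho(1)] = [-0.1582 - (-0.3575)(-0.3575)] / [1 - (-0.3575)(-0.3575)]
         = -0.28600625 / 0.87219375 = -0.327916.
  Update: phi_21 = phi_11 - phi_22 phi_11 = -0.3575 - (-0.327916)(-0.3575) = -0.47473.
Step k = 3:
  phi_33 = [rho(3) - phi_21 rho(2) - phi_22 rho(1)] / [1 - phi_21 rho(1) - phi_22 rho(2)]
    numerator   = 0.3792 - (-0.47473)(-0.1582) - (-0.327916)(-0.3575) = 0.18686777
    denominator = 1 - (-0.47473)(-0.3575) - (-0.327916)(-0.1582) = 0.77840774
  phi_33 = 0.18686777 / 0.77840774 = 0.2401.
Therefore phi_{33} = 0.2401.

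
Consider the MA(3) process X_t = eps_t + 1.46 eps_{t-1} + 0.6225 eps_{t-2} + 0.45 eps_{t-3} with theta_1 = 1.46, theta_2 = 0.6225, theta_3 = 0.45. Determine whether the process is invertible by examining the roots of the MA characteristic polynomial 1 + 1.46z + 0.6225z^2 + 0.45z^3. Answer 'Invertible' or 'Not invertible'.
\text{Not invertible}

The MA(q) characteristic polynomial is P(z) = 1 + 1.46z + 0.6225z^2 + 0.45z^3.
Invertibility requires all roots to lie outside the unit circle, i.e. |z| > 1 for every root.
Degree 3: look for a simple real root z0 first, then factor out (1 - z/z0) and solve the remaining quadratic.
Testing z0 = -0.8: P(-0.8) = 1 + (1.46)(-0.8) + (0.6225)(-0.8)^2 + (0.45)(-0.8)^3
  = 1 + (-1.168) + (0.3984) + (-0.2304) = 0.  So z_0 = -0.8 is a root, |z_0| = 0.8.
Divide out the factor (1 + 1.25 z) = (1 - z/z0) (since 1/z0 = -1.25):
  P(z) = (1 + 1.25 z)(1 + (0.21) z + (0.36) z^2)
  [check: z-coef 0.21 - (-1.25) = 1.46; z^2-coef 0.36 - (-1.25)(0.21) = 0.6225; z^3-coef -(-1.25)(0.36) = 0.45.]
Remaining roots from the quadratic factor 1 + (0.21) z + (0.36) z^2:
  Set 1 + (0.21) z + (0.36) z^2 = 0, i.e. a z^2 + b z + c = 0 with a = 0.36, b = 0.21, c = 1.
  Discriminant D = b^2 - 4ac = (0.21)^2 - 4*(0.36)*1 = 0.0441 - (1.44) = -1.3959.
  D < 0, so the roots are the complex-conjugate pair z = (-b +/- i sqrt(-D)) / (2a) = -0.2917 +/- 1.6409i.
  For a conjugate pair |z|^2 = z * conj(z) = (product of roots) = c/a = 1/(0.36) = 2.777778, so |z| = sqrt(2.777778) = 1.6667 for both roots.
Moduli of all roots: 0.8000, 1.6667, 1.6667.
All moduli strictly greater than 1? No.
Verdict: Not invertible.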